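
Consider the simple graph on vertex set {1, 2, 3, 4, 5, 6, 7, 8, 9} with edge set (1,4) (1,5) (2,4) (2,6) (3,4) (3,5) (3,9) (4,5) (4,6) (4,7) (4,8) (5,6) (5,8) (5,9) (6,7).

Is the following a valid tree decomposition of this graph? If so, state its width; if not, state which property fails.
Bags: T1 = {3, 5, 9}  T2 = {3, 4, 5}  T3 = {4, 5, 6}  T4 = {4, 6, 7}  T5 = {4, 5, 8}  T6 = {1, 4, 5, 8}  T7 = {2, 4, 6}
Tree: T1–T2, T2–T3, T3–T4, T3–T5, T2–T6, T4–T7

No — bags containing vertex 8 are not connected in the tree.

A tree decomposition must satisfy three properties: every vertex lies in some bag; for every edge, both endpoints lie together in some bag; and for every vertex, the bags containing it form a connected subtree. Here bags containing vertex 8 are not connected in the tree, so the decomposition is invalid.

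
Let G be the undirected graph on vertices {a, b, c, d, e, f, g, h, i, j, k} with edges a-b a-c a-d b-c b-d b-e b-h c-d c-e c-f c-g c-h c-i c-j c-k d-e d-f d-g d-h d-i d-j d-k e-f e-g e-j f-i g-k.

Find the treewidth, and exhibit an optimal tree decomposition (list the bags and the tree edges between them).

Treewidth 3.
One optimal decomposition is:
Bags: B1 = {c, d, e, j}  B2 = {b, c, d, e}  B3 = {c, d, e, g}  B4 = {a, b, c, d}  B5 = {c, d, e, f}  B6 = {c, d, g, k}  B7 = {b, c, d, h}  B8 = {c, d, f, i}
Tree: B1–B2, B1–B3, B2–B4, B2–B5, B3–B6, B2–B7, B5–B8

The largest bag has 4 vertices, giving width 3; this decomposition certifies tw(G) ≤ 3. On the other hand G contains the 4-clique {b, c, d, h}. A clique must lie in a single bag of any decomposition, so no decomposition can have width below 3. Combining the bounds, tw(G) = 3.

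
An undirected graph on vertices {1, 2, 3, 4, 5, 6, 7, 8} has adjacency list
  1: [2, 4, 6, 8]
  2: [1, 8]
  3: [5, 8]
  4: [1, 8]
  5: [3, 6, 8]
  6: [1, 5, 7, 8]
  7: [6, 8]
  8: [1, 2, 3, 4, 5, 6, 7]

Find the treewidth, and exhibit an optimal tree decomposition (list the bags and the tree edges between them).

Treewidth 2.
One optimal decomposition is:
Bags: B1 = {1, 6, 8}  B2 = {1, 2, 8}  B3 = {5, 6, 8}  B4 = {6, 7, 8}  B5 = {3, 5, 8}  B6 = {1, 4, 8}
Tree: B1–B2, B1–B3, B1–B4, B3–B5, B1–B6

The largest bag has 3 vertices, giving width 2; this decomposition certifies tw(G) ≤ 2. Conversely, {1, 2, 8} is a clique of size 3, and the vertices of any clique must share a bag in every tree decomposition; so some bag has ≥ 3 vertices and tw(G) ≥ 2. The upper and lower bounds meet at 2, so that is the treewidth.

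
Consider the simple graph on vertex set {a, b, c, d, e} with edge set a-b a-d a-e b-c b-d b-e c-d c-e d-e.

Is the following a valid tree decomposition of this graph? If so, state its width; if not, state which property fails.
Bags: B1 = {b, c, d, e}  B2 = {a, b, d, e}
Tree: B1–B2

Yes; width 3.

Checking the three conditions: (i) the bags cover all of {a, b, c, d, e}; (ii) for each edge, some bag contains both endpoints; (iii) the bags containing any fixed vertex form a subtree. All hold, so the decomposition is valid with width 4 − 1 = 3.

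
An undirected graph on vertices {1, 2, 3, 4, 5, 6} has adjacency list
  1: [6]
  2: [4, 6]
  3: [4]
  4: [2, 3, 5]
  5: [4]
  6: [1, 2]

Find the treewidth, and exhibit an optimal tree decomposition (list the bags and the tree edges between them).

The largest bag has 2 vertices, giving width 1; this decomposition certifies tw(G) ≤ 1. Since G has at least one edge (e.g. 1–6), it is not an edgeless graph, so tw(G) ≥ 1. Hence tw(G) = 1 exactly.

Treewidth 1.
One such decomposition:
Bags: B1 = {1, 6}  B2 = {2, 6}  B3 = {2, 4}  B4 = {4, 5}  B5 = {3, 4}
Tree: B1–B2, B2–B3, B3–B4, B4–B5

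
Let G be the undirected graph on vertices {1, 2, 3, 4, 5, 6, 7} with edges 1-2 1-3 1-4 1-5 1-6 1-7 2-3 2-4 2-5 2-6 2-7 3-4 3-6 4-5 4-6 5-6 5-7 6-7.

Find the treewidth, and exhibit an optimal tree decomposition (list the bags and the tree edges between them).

Each bag holds 5 vertices, so the decomposition has width 4, which upper-bounds the treewidth. On the other hand G contains the 5-clique {1, 2, 3, 4, 6}. A clique must lie in a single bag of any decomposition, so no decomposition can have width below 4. Therefore the treewidth is 4.

Treewidth 4.
Bags: B1 = {1, 2, 5, 6, 7}  B2 = {1, 2, 4, 5, 6}  B3 = {1, 2, 3, 4, 6}
Tree: B1–B2, B2–B3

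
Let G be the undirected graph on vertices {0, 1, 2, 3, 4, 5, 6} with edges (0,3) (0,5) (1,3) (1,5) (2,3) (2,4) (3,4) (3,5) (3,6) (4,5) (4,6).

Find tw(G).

2

A width-2 tree decomposition is:
Bags: B1 = {3, 4, 5}  B2 = {1, 3, 5}  B3 = {3, 4, 6}  B4 = {2, 3, 4}  B5 = {0, 3, 5}
Tree: B1–B2, B1–B3, B1–B4, B1–B5
Every bag has size at most 3, so the width is 3 − 1 = 2 and tw(G) ≤ 2. For the lower bound, the 3 vertices {0, 3, 5} are pairwise adjacent, and any tree decomposition puts a clique entirely inside one bag — forcing width ≥ 2. Combining the bounds, tw(G) = 2.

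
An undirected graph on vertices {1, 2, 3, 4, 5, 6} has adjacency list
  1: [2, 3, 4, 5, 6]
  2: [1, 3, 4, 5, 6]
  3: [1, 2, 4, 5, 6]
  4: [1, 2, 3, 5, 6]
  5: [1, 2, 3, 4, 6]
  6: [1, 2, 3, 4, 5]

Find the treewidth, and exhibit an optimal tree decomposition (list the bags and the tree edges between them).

With just one bag of size 6, the width is 6 − 1 = 5, so tw(G) ≤ 5. Conversely, {1, 2, 3, 4, 5, 6} is a clique of size 6, and the vertices of any clique must share a bag in every tree decomposition; so some bag has ≥ 6 vertices and tw(G) ≥ 5. Combining the bounds, tw(G) = 5.

Treewidth 5.
One such decomposition:
Bags: B1 = {1, 2, 3, 4, 5, 6}
Tree: (single bag)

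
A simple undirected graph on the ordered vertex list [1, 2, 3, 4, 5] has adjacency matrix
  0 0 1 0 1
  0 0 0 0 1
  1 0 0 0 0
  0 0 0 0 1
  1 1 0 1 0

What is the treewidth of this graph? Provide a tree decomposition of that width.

Each bag holds 2 vertices, so the decomposition has width 1, which upper-bounds the treewidth. G has an edge, so its treewidth is at least 1. Combining the bounds, tw(G) = 1.

Treewidth 1.
Bags: B1 = {1, 5}  B2 = {1, 3}  B3 = {2, 5}  B4 = {4, 5}
Tree: B1–B2, B1–B3, B1–B4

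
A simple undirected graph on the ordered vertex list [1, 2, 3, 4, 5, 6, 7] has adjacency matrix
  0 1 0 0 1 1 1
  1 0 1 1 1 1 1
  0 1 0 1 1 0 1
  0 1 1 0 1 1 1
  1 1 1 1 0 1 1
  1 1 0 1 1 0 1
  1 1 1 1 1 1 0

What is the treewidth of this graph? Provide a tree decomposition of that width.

Treewidth 4.
Bags: B1 = {2, 3, 4, 5, 7}  B2 = {2, 4, 5, 6, 7}  B3 = {1, 2, 5, 6, 7}
Tree: B1–B2, B2–B3

Every bag has size at most 5, so the width is 5 − 1 = 4 and tw(G) ≤ 4. For the lower bound, the 5 vertices {1, 2, 5, 6, 7} are pairwise adjacent, and any tree decomposition puts a clique entirely inside one bag — forcing width ≥ 4. Combining the bounds, tw(G) = 4.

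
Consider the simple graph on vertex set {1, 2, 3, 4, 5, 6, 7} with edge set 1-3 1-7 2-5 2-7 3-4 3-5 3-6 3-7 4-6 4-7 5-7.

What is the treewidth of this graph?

2

A width-2 tree decomposition is:
Bags: B1 = {1, 3, 7}  B2 = {3, 5, 7}  B3 = {3, 4, 7}  B4 = {2, 5, 7}  B5 = {3, 4, 6}
Tree: B1–B2, B1–B3, B2–B4, B3–B5
The largest bag has 3 vertices, giving width 2; this decomposition certifies tw(G) ≤ 2. On the other hand G contains the 3-clique {2, 5, 7}. A clique must lie in a single bag of any decomposition, so no decomposition can have width below 2. Combining the bounds, tw(G) = 2.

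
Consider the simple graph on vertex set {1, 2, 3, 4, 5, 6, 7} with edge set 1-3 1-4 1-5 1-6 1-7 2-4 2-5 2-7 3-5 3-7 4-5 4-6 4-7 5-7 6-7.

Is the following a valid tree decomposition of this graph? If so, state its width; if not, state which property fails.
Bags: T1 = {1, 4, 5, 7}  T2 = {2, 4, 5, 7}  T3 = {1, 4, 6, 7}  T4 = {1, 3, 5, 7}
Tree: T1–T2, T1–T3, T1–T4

Every vertex of G appears in some bag (union = {1, 2, 3, 4, 5, 6, 7}); every edge is covered by a bag; and for each vertex v the set of bags containing v is connected in the bag tree. The decomposition is therefore valid. The largest bag has 4 vertices, so the width is 3.

Yes; width 3.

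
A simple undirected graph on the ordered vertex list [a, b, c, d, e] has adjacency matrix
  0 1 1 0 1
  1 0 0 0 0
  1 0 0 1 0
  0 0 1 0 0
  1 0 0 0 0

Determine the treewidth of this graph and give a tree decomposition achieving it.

Treewidth 1.
One optimal decomposition is:
Bags: B1 = {c, d}  B2 = {a, c}  B3 = {a, b}  B4 = {a, e}
Tree: B1–B2, B2–B3, B3–B4

The largest bag has 2 vertices, giving width 1; this decomposition certifies tw(G) ≤ 1. Any graph with an edge has treewidth ≥ 1, and G has the edge c–d. The upper and lower bounds meet at 1, so that is the treewidth.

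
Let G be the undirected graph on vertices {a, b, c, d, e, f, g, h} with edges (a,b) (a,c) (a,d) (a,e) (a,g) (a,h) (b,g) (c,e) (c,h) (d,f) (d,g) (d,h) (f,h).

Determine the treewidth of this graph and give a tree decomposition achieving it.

Every bag has size at most 3, so the width is 3 − 1 = 2 and tw(G) ≤ 2. For the lower bound, the 3 vertices {a, d, g} are pairwise adjacent, and any tree decomposition puts a clique entirely inside one bag — forcing width ≥ 2. The upper and lower bounds meet at 2, so that is the treewidth.

Treewidth 2.
One optimal decomposition is:
Bags: B1 = {a, d, g}  B2 = {a, d, h}  B3 = {a, b, g}  B4 = {a, c, h}  B5 = {a, c, e}  B6 = {d, f, h}
Tree: B1–B2, B1–B3, B2–B4, B4–B5, B2–B6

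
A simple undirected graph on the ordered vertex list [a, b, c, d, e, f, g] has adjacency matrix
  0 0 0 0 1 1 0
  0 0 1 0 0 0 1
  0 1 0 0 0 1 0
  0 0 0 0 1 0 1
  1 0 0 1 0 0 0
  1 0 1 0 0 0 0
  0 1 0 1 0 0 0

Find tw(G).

2

A width-2 tree decomposition is:
Bags: B1 = {d, e, g}  B2 = {a, e, g}  B3 = {a, f, g}  B4 = {c, f, g}  B5 = {b, c, g}
Tree: B1–B2, B2–B3, B3–B4, B4–B5
The largest bag has 3 vertices, giving width 2; this decomposition certifies tw(G) ≤ 2. The edges g–d–e–a–f–c–b–g form a cycle, so G is not a tree and its treewidth is at least 2. Hence tw(G) = 2 exactly.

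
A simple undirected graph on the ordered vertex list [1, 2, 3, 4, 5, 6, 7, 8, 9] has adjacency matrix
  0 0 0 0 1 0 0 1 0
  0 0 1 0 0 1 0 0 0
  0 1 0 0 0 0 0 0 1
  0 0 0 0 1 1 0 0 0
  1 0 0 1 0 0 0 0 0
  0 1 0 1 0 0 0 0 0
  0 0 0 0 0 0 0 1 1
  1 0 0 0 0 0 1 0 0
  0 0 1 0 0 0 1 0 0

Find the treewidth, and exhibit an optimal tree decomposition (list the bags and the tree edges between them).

Treewidth 2.
Bags: B1 = {1, 7, 8}  B2 = {1, 7, 9}  B3 = {1, 3, 9}  B4 = {1, 2, 3}  B5 = {1, 2, 6}  B6 = {1, 4, 6}  B7 = {1, 4, 5}
Tree: B1–B2, B2–B3, B3–B4, B4–B5, B5–B6, B6–B7

Each bag holds 3 vertices, so the decomposition has width 2, which upper-bounds the treewidth. For the lower bound, G contains the cycle 1–8–7–9–3–2–6–4–5–1, so G is not a forest; only forests have treewidth ≤ 1, hence tw(G) ≥ 2. The upper and lower bounds meet at 2, so that is the treewidth.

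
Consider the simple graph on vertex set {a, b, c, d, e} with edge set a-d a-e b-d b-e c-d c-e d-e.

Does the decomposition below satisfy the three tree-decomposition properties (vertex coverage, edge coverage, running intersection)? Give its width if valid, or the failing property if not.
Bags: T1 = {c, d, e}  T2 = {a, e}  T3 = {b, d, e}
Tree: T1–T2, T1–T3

A tree decomposition must satisfy three properties: every vertex lies in some bag; for every edge, both endpoints lie together in some bag; and for every vertex, the bags containing it form a connected subtree. Here edge (d,a) lies in no bag, so the decomposition is invalid.

No — edge (d,a) lies in no bag.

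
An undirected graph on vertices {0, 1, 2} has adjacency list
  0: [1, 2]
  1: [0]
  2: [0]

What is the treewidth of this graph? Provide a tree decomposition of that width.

Treewidth 1.
One optimal decomposition is:
Bags: B1 = {0, 1}  B2 = {0, 2}
Tree: B1–B2

Every bag has size at most 2, so the width is 2 − 1 = 1 and tw(G) ≤ 1. Any graph with an edge has treewidth ≥ 1, and G has the edge 0–1. Hence tw(G) = 1 exactly.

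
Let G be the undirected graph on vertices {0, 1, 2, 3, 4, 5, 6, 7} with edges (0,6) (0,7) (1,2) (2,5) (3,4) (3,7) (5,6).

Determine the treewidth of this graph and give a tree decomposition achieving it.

Treewidth 1.
One such decomposition:
Bags: B1 = {1, 2}  B2 = {2, 5}  B3 = {5, 6}  B4 = {0, 6}  B5 = {0, 7}  B6 = {3, 7}  B7 = {3, 4}
Tree: B1–B2, B2–B3, B3–B4, B4–B5, B5–B6, B6–B7

Every bag has size at most 2, so the width is 2 − 1 = 1 and tw(G) ≤ 1. Any graph with an edge has treewidth ≥ 1, and G has the edge 1–2. Combining the bounds, tw(G) = 1.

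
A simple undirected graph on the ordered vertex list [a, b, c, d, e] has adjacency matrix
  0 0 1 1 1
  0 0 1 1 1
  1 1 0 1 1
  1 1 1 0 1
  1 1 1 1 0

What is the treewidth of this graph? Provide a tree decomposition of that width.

Treewidth 3.
One optimal decomposition is:
Bags: B1 = {b, c, d, e}  B2 = {a, c, d, e}
Tree: B1–B2

The largest bag has 4 vertices, giving width 3; this decomposition certifies tw(G) ≤ 3. For the lower bound, the 4 vertices {a, c, d, e} are pairwise adjacent, and any tree decomposition puts a clique entirely inside one bag — forcing width ≥ 3. Hence tw(G) = 3 exactly.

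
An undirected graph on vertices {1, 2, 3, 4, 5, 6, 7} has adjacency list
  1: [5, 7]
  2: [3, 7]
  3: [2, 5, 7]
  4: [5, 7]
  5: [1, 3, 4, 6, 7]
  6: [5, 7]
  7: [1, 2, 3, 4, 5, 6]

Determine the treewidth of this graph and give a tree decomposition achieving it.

Treewidth 2.
One optimal decomposition is:
Bags: B1 = {3, 5, 7}  B2 = {5, 6, 7}  B3 = {1, 5, 7}  B4 = {4, 5, 7}  B5 = {2, 3, 7}
Tree: B1–B2, B2–B3, B3–B4, B1–B5

The largest bag has 3 vertices, giving width 2; this decomposition certifies tw(G) ≤ 2. On the other hand G contains the 3-clique {2, 3, 7}. A clique must lie in a single bag of any decomposition, so no decomposition can have width below 2. Therefore the treewidth is 2.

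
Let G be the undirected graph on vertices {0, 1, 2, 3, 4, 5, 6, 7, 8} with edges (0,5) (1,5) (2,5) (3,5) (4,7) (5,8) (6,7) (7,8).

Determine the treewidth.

1

A width-1 tree decomposition is:
Bags: B1 = {7, 8}  B2 = {5, 8}  B3 = {6, 7}  B4 = {3, 5}  B5 = {4, 7}  B6 = {0, 5}  B7 = {1, 5}  B8 = {2, 5}
Tree: B1–B2, B1–B3, B2–B4, B3–B5, B4–B6, B6–B7, B2–B8
The largest bag has 2 vertices, giving width 1; this decomposition certifies tw(G) ≤ 1. Any graph with an edge has treewidth ≥ 1, and G has the edge 8–7. Combining the bounds, tw(G) = 1.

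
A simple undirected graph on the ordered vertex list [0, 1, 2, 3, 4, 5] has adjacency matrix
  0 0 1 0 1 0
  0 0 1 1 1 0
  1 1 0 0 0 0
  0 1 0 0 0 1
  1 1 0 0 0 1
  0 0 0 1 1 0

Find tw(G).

2

A width-2 tree decomposition is:
Bags: B1 = {0, 2, 4}  B2 = {1, 2, 4}  B3 = {1, 4, 5}  B4 = {1, 3, 5}
Tree: B1–B2, B2–B3, B3–B4
Each bag holds 3 vertices, so the decomposition has width 2, which upper-bounds the treewidth. The edges 0–2–1–4–0 form a cycle, so G is not a tree and its treewidth is at least 2. Hence tw(G) = 2 exactly.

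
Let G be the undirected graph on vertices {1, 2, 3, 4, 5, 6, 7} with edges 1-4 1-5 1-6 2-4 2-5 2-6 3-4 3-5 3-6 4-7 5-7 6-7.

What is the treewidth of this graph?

A width-3 tree decomposition is:
Bags: B1 = {3, 4, 5, 6}  B2 = {1, 4, 5, 6}  B3 = {4, 5, 6, 7}  B4 = {2, 4, 5, 6}
Tree: B1–B2, B2–B3, B3–B4
Each bag holds 4 vertices, so the decomposition has width 3, which upper-bounds the treewidth. For the lower bound: the 4 vertex sets {3,5}, {1,4}, {6}, {7} are disjoint, each induces a connected subgraph, and every pair is joined by at least one edge of G. Contracting each set to a single vertex therefore yields K_{4} as a minor, and since treewidth is minor-monotone, tw(G) ≥ tw(K_{4}) = 3. Therefore the treewidth is 3.

3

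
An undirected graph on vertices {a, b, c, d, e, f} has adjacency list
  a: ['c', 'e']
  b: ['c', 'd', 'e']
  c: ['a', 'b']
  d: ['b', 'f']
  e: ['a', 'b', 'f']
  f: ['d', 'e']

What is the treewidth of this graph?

2

A width-2 tree decomposition is:
Bags: B1 = {a, c, e}  B2 = {b, c, e}  B3 = {b, e, f}  B4 = {b, d, f}
Tree: B1–B2, B2–B3, B3–B4
Each bag holds 3 vertices, so the decomposition has width 2, which upper-bounds the treewidth. The edges a–c–b–e–a form a cycle, so G is not a tree and its treewidth is at least 2. Hence tw(G) = 2 exactly.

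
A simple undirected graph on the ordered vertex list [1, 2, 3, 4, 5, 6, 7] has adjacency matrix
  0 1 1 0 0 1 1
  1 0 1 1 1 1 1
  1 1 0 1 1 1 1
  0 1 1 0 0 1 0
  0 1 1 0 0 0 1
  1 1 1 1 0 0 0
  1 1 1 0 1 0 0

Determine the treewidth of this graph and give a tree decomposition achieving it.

Every bag has size at most 4, so the width is 4 − 1 = 3 and tw(G) ≤ 3. For the lower bound, the 4 vertices {1, 2, 3, 6} are pairwise adjacent, and any tree decomposition puts a clique entirely inside one bag — forcing width ≥ 3. The upper and lower bounds meet at 3, so that is the treewidth.

Treewidth 3.
One such decomposition:
Bags: B1 = {1, 2, 3, 6}  B2 = {2, 3, 4, 6}  B3 = {1, 2, 3, 7}  B4 = {2, 3, 5, 7}
Tree: B1–B2, B1–B3, B3–B4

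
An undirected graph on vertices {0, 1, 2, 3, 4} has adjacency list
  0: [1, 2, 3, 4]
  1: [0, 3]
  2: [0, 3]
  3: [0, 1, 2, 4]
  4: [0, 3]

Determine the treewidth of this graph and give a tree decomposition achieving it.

Every bag has size at most 3, so the width is 3 − 1 = 2 and tw(G) ≤ 2. On the other hand G contains the 3-clique {0, 1, 3}. A clique must lie in a single bag of any decomposition, so no decomposition can have width below 2. Combining the bounds, tw(G) = 2.

Treewidth 2.
Bags: B1 = {0, 3, 4}  B2 = {0, 1, 3}  B3 = {0, 2, 3}
Tree: B1–B2, B1–B3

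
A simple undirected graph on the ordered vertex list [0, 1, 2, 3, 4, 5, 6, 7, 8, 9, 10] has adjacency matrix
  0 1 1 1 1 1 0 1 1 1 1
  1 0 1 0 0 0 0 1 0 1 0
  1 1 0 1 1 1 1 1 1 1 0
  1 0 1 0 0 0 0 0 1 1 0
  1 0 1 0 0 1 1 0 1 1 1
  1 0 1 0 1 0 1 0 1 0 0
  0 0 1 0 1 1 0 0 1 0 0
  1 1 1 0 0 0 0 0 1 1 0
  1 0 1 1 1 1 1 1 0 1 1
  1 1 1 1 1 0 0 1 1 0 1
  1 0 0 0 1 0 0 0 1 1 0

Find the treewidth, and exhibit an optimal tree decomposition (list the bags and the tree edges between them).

Each bag holds 5 vertices, so the decomposition has width 4, which upper-bounds the treewidth. Conversely, {0, 2, 3, 8, 9} is a clique of size 5, and the vertices of any clique must share a bag in every tree decomposition; so some bag has ≥ 5 vertices and tw(G) ≥ 4. Hence tw(G) = 4 exactly.

Treewidth 4.
Bags: B1 = {0, 2, 4, 5, 8}  B2 = {0, 2, 4, 8, 9}  B3 = {0, 2, 7, 8, 9}  B4 = {0, 4, 8, 9, 10}  B5 = {0, 2, 3, 8, 9}  B6 = {0, 1, 2, 7, 9}  B7 = {2, 4, 5, 6, 8}
Tree: B1–B2, B2–B3, B2–B4, B3–B5, B3–B6, B1–B7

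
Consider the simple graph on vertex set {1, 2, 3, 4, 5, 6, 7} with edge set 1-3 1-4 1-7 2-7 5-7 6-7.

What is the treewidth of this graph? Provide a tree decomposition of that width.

Treewidth 1.
One optimal decomposition is:
Bags: B1 = {1, 4}  B2 = {1, 7}  B3 = {5, 7}  B4 = {2, 7}  B5 = {1, 3}  B6 = {6, 7}
Tree: B1–B2, B2–B3, B2–B4, B1–B5, B4–B6

Every bag has size at most 2, so the width is 2 − 1 = 1 and tw(G) ≤ 1. Since G has at least one edge (e.g. 4–1), it is not an edgeless graph, so tw(G) ≥ 1. Therefore the treewidth is 1.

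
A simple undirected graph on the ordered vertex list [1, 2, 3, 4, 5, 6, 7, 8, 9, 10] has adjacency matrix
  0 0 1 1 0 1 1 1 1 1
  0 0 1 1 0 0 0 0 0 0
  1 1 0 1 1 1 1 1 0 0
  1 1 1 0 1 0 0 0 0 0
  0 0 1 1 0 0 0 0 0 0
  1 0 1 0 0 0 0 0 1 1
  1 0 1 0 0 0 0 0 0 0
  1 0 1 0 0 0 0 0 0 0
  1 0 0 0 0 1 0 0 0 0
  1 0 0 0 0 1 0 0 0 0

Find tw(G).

2

A width-2 tree decomposition is:
Bags: B1 = {1, 3, 4}  B2 = {2, 3, 4}  B3 = {1, 3, 8}  B4 = {3, 4, 5}  B5 = {1, 3, 6}  B6 = {1, 6, 9}  B7 = {1, 3, 7}  B8 = {1, 6, 10}
Tree: B1–B2, B1–B3, B1–B4, B1–B5, B5–B6, B3–B7, B5–B8
Each bag holds 3 vertices, so the decomposition has width 2, which upper-bounds the treewidth. Conversely, {1, 6, 9} is a clique of size 3, and the vertices of any clique must share a bag in every tree decomposition; so some bag has ≥ 3 vertices and tw(G) ≥ 2. The upper and lower bounds meet at 2, so that is the treewidth.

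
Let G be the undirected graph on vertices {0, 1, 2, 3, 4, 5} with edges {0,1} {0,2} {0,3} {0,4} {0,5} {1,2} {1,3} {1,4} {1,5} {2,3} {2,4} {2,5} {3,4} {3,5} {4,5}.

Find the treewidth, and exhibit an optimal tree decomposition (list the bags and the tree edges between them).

Treewidth 5.
Bags: B1 = {0, 1, 2, 3, 4, 5}
Tree: (single bag)

With just one bag of size 6, the width is 6 − 1 = 5, so tw(G) ≤ 5. Conversely, {0, 1, 2, 3, 4, 5} is a clique of size 6, and the vertices of any clique must share a bag in every tree decomposition; so some bag has ≥ 6 vertices and tw(G) ≥ 5. Combining the bounds, tw(G) = 5.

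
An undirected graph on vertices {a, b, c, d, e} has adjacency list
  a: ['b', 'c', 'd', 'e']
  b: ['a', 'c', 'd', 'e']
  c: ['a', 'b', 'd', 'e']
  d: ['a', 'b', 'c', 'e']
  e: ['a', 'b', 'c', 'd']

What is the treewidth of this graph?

A width-4 tree decomposition is:
Bags: B1 = {a, b, c, d, e}
Tree: (single bag)
With just one bag of size 5, the width is 5 − 1 = 4, so tw(G) ≤ 4. Conversely, {a, b, c, d, e} is a clique of size 5, and the vertices of any clique must share a bag in every tree decomposition; so some bag has ≥ 5 vertices and tw(G) ≥ 4. Combining the bounds, tw(G) = 4.

4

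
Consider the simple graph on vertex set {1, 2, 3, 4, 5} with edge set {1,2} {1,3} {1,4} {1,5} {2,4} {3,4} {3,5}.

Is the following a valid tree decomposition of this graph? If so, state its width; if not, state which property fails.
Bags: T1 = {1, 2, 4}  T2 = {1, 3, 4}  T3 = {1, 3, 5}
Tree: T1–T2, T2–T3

Checking the three conditions: (i) the bags cover all of {1, 2, 3, 4, 5}; (ii) for each edge, some bag contains both endpoints; (iii) the bags containing any fixed vertex form a subtree. All hold, so the decomposition is valid with width 3 − 1 = 2.

Yes; width 2.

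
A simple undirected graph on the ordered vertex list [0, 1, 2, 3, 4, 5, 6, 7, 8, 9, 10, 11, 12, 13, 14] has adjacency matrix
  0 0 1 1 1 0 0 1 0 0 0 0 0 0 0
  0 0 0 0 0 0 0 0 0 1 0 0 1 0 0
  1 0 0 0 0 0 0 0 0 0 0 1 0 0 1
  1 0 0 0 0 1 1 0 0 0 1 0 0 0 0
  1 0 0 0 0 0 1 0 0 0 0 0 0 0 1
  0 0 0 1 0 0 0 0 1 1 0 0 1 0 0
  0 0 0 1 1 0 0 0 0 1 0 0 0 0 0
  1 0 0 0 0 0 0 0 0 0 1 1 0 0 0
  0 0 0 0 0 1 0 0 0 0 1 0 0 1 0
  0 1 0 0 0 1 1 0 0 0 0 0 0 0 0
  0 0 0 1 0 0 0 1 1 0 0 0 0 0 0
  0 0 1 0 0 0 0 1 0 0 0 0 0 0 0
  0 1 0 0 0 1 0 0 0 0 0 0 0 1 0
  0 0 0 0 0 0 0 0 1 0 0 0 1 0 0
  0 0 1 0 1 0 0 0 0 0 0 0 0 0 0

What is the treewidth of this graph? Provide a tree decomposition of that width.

Every bag has size at most 4, so the width is 4 − 1 = 3 and tw(G) ≤ 3. For the lower bound: the 4 vertex sets {1,12,13}, {8}, {5}, {3,6,9,10} are disjoint, each induces a connected subgraph, and every pair is joined by at least one edge of G. Contracting each set to a single vertex therefore yields K_{4} as a minor, and since treewidth is minor-monotone, tw(G) ≥ tw(K_{4}) = 3. Hence tw(G) = 3 exactly.

Treewidth 3.
One optimal decomposition is:
Bags: B1 = {1, 8, 12, 13}  B2 = {1, 5, 8, 12}  B3 = {1, 5, 8, 9}  B4 = {5, 8, 9, 10}  B5 = {3, 5, 9, 10}  B6 = {3, 6, 9, 10}  B7 = {3, 6, 7, 10}  B8 = {0, 3, 6, 7}  B9 = {0, 4, 6, 7}  B10 = {0, 4, 7, 11}  B11 = {0, 2, 4, 11}  B12 = {2, 4, 11, 14}
Tree: B1–B2, B2–B3, B3–B4, B4–B5, B5–B6, B6–B7, B7–B8, B8–B9, B9–B10, B10–B11, B11–B12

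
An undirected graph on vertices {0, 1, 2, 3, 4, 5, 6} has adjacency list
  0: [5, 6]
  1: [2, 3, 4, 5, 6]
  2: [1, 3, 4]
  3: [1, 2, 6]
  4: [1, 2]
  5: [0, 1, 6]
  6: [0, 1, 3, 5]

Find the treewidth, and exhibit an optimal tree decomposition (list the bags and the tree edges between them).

Every bag has size at most 3, so the width is 3 − 1 = 2 and tw(G) ≤ 2. For the lower bound, the 3 vertices {0, 5, 6} are pairwise adjacent, and any tree decomposition puts a clique entirely inside one bag — forcing width ≥ 2. The upper and lower bounds meet at 2, so that is the treewidth.

Treewidth 2.
One optimal decomposition is:
Bags: B1 = {1, 5, 6}  B2 = {1, 3, 6}  B3 = {1, 2, 3}  B4 = {1, 2, 4}  B5 = {0, 5, 6}
Tree: B1–B2, B2–B3, B3–B4, B1–B5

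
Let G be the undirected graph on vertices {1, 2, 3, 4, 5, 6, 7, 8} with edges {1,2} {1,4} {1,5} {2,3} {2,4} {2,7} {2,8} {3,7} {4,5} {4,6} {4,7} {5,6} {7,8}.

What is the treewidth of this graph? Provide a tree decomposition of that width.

The largest bag has 3 vertices, giving width 2; this decomposition certifies tw(G) ≤ 2. For the lower bound, the 3 vertices {1, 2, 4} are pairwise adjacent, and any tree decomposition puts a clique entirely inside one bag — forcing width ≥ 2. The upper and lower bounds meet at 2, so that is the treewidth.

Treewidth 2.
One such decomposition:
Bags: B1 = {2, 4, 7}  B2 = {2, 3, 7}  B3 = {1, 2, 4}  B4 = {2, 7, 8}  B5 = {1, 4, 5}  B6 = {4, 5, 6}
Tree: B1–B2, B1–B3, B2–B4, B3–B5, B5–B6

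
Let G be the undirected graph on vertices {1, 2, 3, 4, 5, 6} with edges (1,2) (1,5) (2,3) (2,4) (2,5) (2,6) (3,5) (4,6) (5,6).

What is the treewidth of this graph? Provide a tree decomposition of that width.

Treewidth 2.
One optimal decomposition is:
Bags: B1 = {1, 2, 5}  B2 = {2, 3, 5}  B3 = {2, 5, 6}  B4 = {2, 4, 6}
Tree: B1–B2, B2–B3, B3–B4

The largest bag has 3 vertices, giving width 2; this decomposition certifies tw(G) ≤ 2. On the other hand G contains the 3-clique {2, 4, 6}. A clique must lie in a single bag of any decomposition, so no decomposition can have width below 2. Hence tw(G) = 2 exactly.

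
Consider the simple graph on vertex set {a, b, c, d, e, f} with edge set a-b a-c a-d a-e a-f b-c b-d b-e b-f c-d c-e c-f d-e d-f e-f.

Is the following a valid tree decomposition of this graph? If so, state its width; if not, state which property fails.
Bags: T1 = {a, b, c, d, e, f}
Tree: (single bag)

Yes; width 5.

Every vertex of G appears in some bag (union = {a, b, c, d, e, f}); every edge is covered by a bag; and for each vertex v the set of bags containing v is connected in the bag tree. The decomposition is therefore valid. The largest bag has 6 vertices, so the width is 5.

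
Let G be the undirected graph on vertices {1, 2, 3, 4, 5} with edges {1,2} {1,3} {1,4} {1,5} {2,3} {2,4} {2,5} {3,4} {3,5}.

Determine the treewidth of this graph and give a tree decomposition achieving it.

Every bag has size at most 4, so the width is 4 − 1 = 3 and tw(G) ≤ 3. For the lower bound, the 4 vertices {1, 2, 3, 4} are pairwise adjacent, and any tree decomposition puts a clique entirely inside one bag — forcing width ≥ 3. Hence tw(G) = 3 exactly.

Treewidth 3.
Bags: B1 = {1, 2, 3, 4}  B2 = {1, 2, 3, 5}
Tree: B1–B2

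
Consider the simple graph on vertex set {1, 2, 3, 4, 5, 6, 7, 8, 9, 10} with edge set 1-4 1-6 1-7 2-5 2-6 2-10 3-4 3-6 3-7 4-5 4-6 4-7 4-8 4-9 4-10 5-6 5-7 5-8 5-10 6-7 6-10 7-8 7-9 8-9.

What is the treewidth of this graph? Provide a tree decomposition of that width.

Treewidth 3.
One optimal decomposition is:
Bags: B1 = {1, 4, 6, 7}  B2 = {4, 5, 6, 7}  B3 = {4, 5, 7, 8}  B4 = {4, 5, 6, 10}  B5 = {3, 4, 6, 7}  B6 = {4, 7, 8, 9}  B7 = {2, 5, 6, 10}
Tree: B1–B2, B2–B3, B2–B4, B2–B5, B3–B6, B4–B7

Each bag holds 4 vertices, so the decomposition has width 3, which upper-bounds the treewidth. Conversely, {2, 5, 6, 10} is a clique of size 4, and the vertices of any clique must share a bag in every tree decomposition; so some bag has ≥ 4 vertices and tw(G) ≥ 3. Therefore the treewidth is 3.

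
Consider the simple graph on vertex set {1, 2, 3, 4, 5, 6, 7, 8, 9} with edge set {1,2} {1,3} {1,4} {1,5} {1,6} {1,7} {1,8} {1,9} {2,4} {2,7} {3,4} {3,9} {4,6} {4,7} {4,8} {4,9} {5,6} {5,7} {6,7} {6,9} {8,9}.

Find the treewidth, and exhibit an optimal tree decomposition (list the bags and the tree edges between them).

Each bag holds 4 vertices, so the decomposition has width 3, which upper-bounds the treewidth. For the lower bound, the 4 vertices {1, 4, 8, 9} are pairwise adjacent, and any tree decomposition puts a clique entirely inside one bag — forcing width ≥ 3. Combining the bounds, tw(G) = 3.

Treewidth 3.
One such decomposition:
Bags: B1 = {1, 4, 8, 9}  B2 = {1, 3, 4, 9}  B3 = {1, 4, 6, 9}  B4 = {1, 4, 6, 7}  B5 = {1, 2, 4, 7}  B6 = {1, 5, 6, 7}
Tree: B1–B2, B1–B3, B3–B4, B4–B5, B4–B6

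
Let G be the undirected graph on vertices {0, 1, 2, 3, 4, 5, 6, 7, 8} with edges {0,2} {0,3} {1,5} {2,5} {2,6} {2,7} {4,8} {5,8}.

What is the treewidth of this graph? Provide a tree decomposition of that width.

Treewidth 1.
Bags: B1 = {4, 8}  B2 = {5, 8}  B3 = {1, 5}  B4 = {2, 5}  B5 = {2, 7}  B6 = {0, 2}  B7 = {2, 6}  B8 = {0, 3}
Tree: B1–B2, B2–B3, B3–B4, B4–B5, B4–B6, B5–B7, B6–B8

Every bag has size at most 2, so the width is 2 − 1 = 1 and tw(G) ≤ 1. Since G has at least one edge (e.g. 8–4), it is not an edgeless graph, so tw(G) ≥ 1. Combining the bounds, tw(G) = 1.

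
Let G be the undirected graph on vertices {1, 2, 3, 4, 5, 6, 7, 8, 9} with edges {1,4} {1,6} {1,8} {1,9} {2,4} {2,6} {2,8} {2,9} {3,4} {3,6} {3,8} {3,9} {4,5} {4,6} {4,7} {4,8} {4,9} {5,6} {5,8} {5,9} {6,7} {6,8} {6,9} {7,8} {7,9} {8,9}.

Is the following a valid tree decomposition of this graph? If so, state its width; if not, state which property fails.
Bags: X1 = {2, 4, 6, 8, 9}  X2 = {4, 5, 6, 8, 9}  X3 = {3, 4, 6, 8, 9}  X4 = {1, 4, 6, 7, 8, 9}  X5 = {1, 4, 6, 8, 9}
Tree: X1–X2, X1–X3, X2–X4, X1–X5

No — bags containing vertex 1 are not connected in the tree.

A tree decomposition must satisfy three properties: every vertex lies in some bag; for every edge, both endpoints lie together in some bag; and for every vertex, the bags containing it form a connected subtree. Here bags containing vertex 1 are not connected in the tree, so the decomposition is invalid.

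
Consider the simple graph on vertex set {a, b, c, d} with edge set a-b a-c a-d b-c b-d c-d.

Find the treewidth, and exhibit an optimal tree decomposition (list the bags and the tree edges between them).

A single bag containing all 4 vertices is trivially a valid decomposition of width 3. Conversely, {a, b, c, d} is a clique of size 4, and the vertices of any clique must share a bag in every tree decomposition; so some bag has ≥ 4 vertices and tw(G) ≥ 3. Hence tw(G) = 3 exactly.

Treewidth 3.
One optimal decomposition is:
Bags: B1 = {a, b, c, d}
Tree: (single bag)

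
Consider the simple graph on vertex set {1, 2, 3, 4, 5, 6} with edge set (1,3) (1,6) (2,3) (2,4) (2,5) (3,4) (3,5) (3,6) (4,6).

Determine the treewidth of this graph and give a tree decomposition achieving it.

Treewidth 2.
One such decomposition:
Bags: B1 = {2, 3, 4}  B2 = {2, 3, 5}  B3 = {3, 4, 6}  B4 = {1, 3, 6}
Tree: B1–B2, B1–B3, B3–B4

The largest bag has 3 vertices, giving width 2; this decomposition certifies tw(G) ≤ 2. Conversely, {1, 3, 6} is a clique of size 3, and the vertices of any clique must share a bag in every tree decomposition; so some bag has ≥ 3 vertices and tw(G) ≥ 2. Hence tw(G) = 2 exactly.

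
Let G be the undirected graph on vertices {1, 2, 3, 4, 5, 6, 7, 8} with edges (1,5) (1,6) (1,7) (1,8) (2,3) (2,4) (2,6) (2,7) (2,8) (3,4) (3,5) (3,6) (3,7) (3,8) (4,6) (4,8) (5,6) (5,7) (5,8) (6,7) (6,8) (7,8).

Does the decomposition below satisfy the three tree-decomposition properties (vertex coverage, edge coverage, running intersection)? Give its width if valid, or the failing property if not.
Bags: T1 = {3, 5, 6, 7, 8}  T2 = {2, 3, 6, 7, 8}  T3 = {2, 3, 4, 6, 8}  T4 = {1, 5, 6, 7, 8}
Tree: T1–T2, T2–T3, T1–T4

Checking the three conditions: (i) the bags cover all of {1, 2, 3, 4, 5, 6, 7, 8}; (ii) for each edge, some bag contains both endpoints; (iii) the bags containing any fixed vertex form a subtree. All hold, so the decomposition is valid with width 5 − 1 = 4.

Yes; width 4.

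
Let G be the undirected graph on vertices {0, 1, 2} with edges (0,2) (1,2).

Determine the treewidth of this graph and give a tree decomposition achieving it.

The largest bag has 2 vertices, giving width 1; this decomposition certifies tw(G) ≤ 1. Any graph with an edge has treewidth ≥ 1, and G has the edge 2–1. Therefore the treewidth is 1.

Treewidth 1.
Bags: B1 = {1, 2}  B2 = {0, 2}
Tree: B1–B2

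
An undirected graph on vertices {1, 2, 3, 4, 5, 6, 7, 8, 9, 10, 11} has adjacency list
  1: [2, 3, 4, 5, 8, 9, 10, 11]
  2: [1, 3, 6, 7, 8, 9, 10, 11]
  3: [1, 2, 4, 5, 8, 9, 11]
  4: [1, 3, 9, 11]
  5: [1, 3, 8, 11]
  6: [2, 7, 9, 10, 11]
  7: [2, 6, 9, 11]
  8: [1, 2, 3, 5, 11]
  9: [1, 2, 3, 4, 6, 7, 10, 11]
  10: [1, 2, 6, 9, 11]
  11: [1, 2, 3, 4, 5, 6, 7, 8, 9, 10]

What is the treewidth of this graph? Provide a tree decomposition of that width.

Each bag holds 5 vertices, so the decomposition has width 4, which upper-bounds the treewidth. For the lower bound, the 5 vertices {1, 2, 9, 10, 11} are pairwise adjacent, and any tree decomposition puts a clique entirely inside one bag — forcing width ≥ 4. Therefore the treewidth is 4.

Treewidth 4.
Bags: B1 = {1, 3, 4, 9, 11}  B2 = {1, 2, 3, 9, 11}  B3 = {1, 2, 9, 10, 11}  B4 = {2, 6, 9, 10, 11}  B5 = {1, 2, 3, 8, 11}  B6 = {1, 3, 5, 8, 11}  B7 = {2, 6, 7, 9, 11}
Tree: B1–B2, B2–B3, B3–B4, B2–B5, B5–B6, B4–B7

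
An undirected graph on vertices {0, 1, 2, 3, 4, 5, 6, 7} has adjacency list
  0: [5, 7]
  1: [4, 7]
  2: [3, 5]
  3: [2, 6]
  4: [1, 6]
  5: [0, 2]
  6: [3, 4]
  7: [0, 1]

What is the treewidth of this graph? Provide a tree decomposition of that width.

Treewidth 2.
One optimal decomposition is:
Bags: B1 = {2, 3, 5}  B2 = {0, 3, 5}  B3 = {0, 3, 7}  B4 = {1, 3, 7}  B5 = {1, 3, 4}  B6 = {3, 4, 6}
Tree: B1–B2, B2–B3, B3–B4, B4–B5, B5–B6

The largest bag has 3 vertices, giving width 2; this decomposition certifies tw(G) ≤ 2. Since 3–2–5–0–7–1–4–6–3 is a cycle in G, G is not acyclic. Forests are exactly the graphs of treewidth ≤ 1, so tw(G) ≥ 2. Hence tw(G) = 2 exactly.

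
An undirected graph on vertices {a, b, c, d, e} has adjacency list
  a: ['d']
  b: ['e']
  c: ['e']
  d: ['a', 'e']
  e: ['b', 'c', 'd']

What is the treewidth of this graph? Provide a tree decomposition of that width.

Every bag has size at most 2, so the width is 2 − 1 = 1 and tw(G) ≤ 1. Any graph with an edge has treewidth ≥ 1, and G has the edge e–c. Therefore the treewidth is 1.

Treewidth 1.
One optimal decomposition is:
Bags: B1 = {c, e}  B2 = {d, e}  B3 = {a, d}  B4 = {b, e}
Tree: B1–B2, B2–B3, B2–B4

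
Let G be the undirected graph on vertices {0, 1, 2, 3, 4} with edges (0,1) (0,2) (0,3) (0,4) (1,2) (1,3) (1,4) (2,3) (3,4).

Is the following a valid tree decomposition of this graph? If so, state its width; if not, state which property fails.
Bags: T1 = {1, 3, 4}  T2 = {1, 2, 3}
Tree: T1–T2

No — vertex 0 appears in no bag.

A tree decomposition must satisfy three properties: every vertex lies in some bag; for every edge, both endpoints lie together in some bag; and for every vertex, the bags containing it form a connected subtree. Here vertex 0 appears in no bag, so the decomposition is invalid.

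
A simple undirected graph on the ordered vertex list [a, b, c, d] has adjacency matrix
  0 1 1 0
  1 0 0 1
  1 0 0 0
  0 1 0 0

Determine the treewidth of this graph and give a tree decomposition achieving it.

Each bag holds 2 vertices, so the decomposition has width 1, which upper-bounds the treewidth. Since G has at least one edge (e.g. b–d), it is not an edgeless graph, so tw(G) ≥ 1. Combining the bounds, tw(G) = 1.

Treewidth 1.
One such decomposition:
Bags: B1 = {b, d}  B2 = {a, b}  B3 = {a, c}
Tree: B1–B2, B2–B3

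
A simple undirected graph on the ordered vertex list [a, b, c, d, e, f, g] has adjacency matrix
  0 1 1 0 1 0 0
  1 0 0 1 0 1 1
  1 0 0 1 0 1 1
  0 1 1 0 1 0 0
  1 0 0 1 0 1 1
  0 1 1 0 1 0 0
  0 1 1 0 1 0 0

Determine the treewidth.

3

A width-3 tree decomposition is:
Bags: B1 = {b, c, e, g}  B2 = {b, c, e, f}  B3 = {a, b, c, e}  B4 = {b, c, d, e}
Tree: B1–B2, B2–B3, B3–B4
Each bag holds 4 vertices, so the decomposition has width 3, which upper-bounds the treewidth. For the lower bound: the 4 vertex sets {e,g}, {b,f}, {c}, {a} are disjoint, each induces a connected subgraph, and every pair is joined by at least one edge of G. Contracting each set to a single vertex therefore yields K_{4} as a minor, and since treewidth is minor-monotone, tw(G) ≥ tw(K_{4}) = 3. Therefore the treewidth is 3.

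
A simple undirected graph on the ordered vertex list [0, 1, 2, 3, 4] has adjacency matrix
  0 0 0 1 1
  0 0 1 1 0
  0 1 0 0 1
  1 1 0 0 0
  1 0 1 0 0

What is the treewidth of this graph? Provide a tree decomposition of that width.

Every bag has size at most 3, so the width is 3 − 1 = 2 and tw(G) ≤ 2. The edges 0–4–2–1–3–0 form a cycle, so G is not a tree and its treewidth is at least 2. Hence tw(G) = 2 exactly.

Treewidth 2.
One such decomposition:
Bags: B1 = {0, 2, 4}  B2 = {0, 1, 2}  B3 = {0, 1, 3}
Tree: B1–B2, B2–B3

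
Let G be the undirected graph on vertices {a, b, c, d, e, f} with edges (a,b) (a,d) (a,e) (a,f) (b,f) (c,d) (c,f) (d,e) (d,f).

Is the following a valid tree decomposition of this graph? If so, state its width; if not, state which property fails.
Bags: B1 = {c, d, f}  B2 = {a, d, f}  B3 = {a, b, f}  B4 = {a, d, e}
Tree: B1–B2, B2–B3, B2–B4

Checking the three conditions: (i) the bags cover all of {a, b, c, d, e, f}; (ii) for each edge, some bag contains both endpoints; (iii) the bags containing any fixed vertex form a subtree. All hold, so the decomposition is valid with width 3 − 1 = 2.

Yes; width 2.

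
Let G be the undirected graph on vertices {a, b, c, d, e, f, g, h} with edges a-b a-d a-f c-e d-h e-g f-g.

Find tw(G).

1

A width-1 tree decomposition is:
Bags: B1 = {a, f}  B2 = {a, b}  B3 = {f, g}  B4 = {e, g}  B5 = {a, d}  B6 = {d, h}  B7 = {c, e}
Tree: B1–B2, B1–B3, B3–B4, B1–B5, B5–B6, B4–B7
The largest bag has 2 vertices, giving width 1; this decomposition certifies tw(G) ≤ 1. G has an edge, so its treewidth is at least 1. The upper and lower bounds meet at 1, so that is the treewidth.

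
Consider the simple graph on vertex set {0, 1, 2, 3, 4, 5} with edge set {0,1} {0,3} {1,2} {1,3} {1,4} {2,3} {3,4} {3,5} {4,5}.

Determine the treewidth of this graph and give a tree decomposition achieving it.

Treewidth 2.
Bags: B1 = {0, 1, 3}  B2 = {1, 3, 4}  B3 = {1, 2, 3}  B4 = {3, 4, 5}
Tree: B1–B2, B2–B3, B2–B4

The largest bag has 3 vertices, giving width 2; this decomposition certifies tw(G) ≤ 2. For the lower bound, the 3 vertices {0, 1, 3} are pairwise adjacent, and any tree decomposition puts a clique entirely inside one bag — forcing width ≥ 2. The upper and lower bounds meet at 2, so that is the treewidth.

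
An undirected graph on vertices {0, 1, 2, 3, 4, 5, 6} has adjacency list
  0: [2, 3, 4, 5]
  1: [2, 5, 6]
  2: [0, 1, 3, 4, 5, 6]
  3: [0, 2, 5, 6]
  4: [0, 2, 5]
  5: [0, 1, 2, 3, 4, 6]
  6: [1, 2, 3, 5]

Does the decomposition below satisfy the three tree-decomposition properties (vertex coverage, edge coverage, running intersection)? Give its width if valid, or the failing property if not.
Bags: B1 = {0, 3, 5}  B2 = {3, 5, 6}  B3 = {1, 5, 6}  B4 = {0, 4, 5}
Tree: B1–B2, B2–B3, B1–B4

A tree decomposition must satisfy three properties: every vertex lies in some bag; for every edge, both endpoints lie together in some bag; and for every vertex, the bags containing it form a connected subtree. Here vertex 2 appears in no bag, so the decomposition is invalid.

No — vertex 2 appears in no bag.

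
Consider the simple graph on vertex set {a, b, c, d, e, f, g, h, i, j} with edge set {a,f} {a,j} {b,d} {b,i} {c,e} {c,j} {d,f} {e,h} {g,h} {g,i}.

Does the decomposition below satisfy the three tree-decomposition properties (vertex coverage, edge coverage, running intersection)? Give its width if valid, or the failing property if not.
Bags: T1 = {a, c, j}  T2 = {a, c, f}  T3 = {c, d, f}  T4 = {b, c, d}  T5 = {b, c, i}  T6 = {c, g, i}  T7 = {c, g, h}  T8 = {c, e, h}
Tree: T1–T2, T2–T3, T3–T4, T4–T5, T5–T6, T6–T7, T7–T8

Every vertex of G appears in some bag (union = {a, b, c, d, e, f, g, h, i, j}); every edge is covered by a bag; and for each vertex v the set of bags containing v is connected in the bag tree. The decomposition is therefore valid. The largest bag has 3 vertices, so the width is 2.

Yes; width 2.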